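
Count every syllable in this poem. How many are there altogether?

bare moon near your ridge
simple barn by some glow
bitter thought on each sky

Line 1: "bare moon near your ridge": 1+1+1+1+1 = 5
Line 2: "simple barn by some glow": 2+1+1+1+1 = 6
Line 3: "bitter thought on each sky": 2+1+1+1+1 = 6
Total: 5 + 6 + 6 = 17

17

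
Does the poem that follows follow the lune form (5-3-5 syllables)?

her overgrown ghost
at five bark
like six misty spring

Yes

Line 1: her(1) + overgrown(3) + ghost(1) = 5 ✓
Line 2: at(1) + five(1) + bark(1) = 3 ✓
Line 3: like(1) + six(1) + misty(2) + spring(1) = 5 ✓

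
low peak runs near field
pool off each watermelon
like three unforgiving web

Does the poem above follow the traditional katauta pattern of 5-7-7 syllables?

Line 1: low(1) + peak(1) + runs(1) + near(1) + field(1) = 5 ✓
Line 2: pool(1) + off(1) + each(1) + watermelon(4) = 7 ✓
Line 3: like(1) + three(1) + unforgiving(4) + web(1) = 7 ✓

Yes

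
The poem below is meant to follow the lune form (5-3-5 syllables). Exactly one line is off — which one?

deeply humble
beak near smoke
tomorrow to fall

Line 1

Line 1: deeply(2) + humble(2) = 4 (expected 5)
Line 2: beak(1) + near(1) + smoke(1) = 3 ✓
Line 3: tomorrow(3) + to(1) + fall(1) = 5 ✓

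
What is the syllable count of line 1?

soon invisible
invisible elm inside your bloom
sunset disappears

Line 1: soon(1) + invisible(4) = 5

5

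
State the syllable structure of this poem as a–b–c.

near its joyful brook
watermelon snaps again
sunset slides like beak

5–7–5

Line 1: near (1), its (1), joyful (2), brook (1) → 5
Line 2: watermelon (4), snaps (1), again (2) → 7
Line 3: sunset (2), slides (1), like (1), beak (1) → 5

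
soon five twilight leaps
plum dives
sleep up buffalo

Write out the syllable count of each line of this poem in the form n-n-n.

Line 1: soon (1), five (1), twilight (2), leaps (1) → 5
Line 2: plum (1), dives (1) → 2
Line 3: sleep (1), up (1), buffalo (3) → 5

5-2-5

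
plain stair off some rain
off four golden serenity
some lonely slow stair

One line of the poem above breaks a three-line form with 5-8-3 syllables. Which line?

The third line

Line 1: plain(1) + stair(1) + off(1) + some(1) + rain(1) = 5 ✓
Line 2: off(1) + four(1) + golden(2) + serenity(4) = 8 ✓
Line 3: some(1) + lonely(2) + slow(1) + stair(1) = 5 (expected 3)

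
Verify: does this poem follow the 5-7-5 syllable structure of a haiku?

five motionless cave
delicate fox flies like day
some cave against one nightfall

Line 1: "five motionless cave": 1+3+1 = 5 ✓
Line 2: "delicate fox flies like day": 3+1+1+1+1 = 7 ✓
Line 3: "some cave against one nightfall": 1+1+2+1+2 = 7 (expected 5)

No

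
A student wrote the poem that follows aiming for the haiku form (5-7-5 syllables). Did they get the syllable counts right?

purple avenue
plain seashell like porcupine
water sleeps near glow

Line 1: purple(2) + avenue(3) = 5 ✓
Line 2: plain(1) + seashell(2) + like(1) + porcupine(3) = 7 ✓
Line 3: water(2) + sleeps(1) + near(1) + glow(1) = 5 ✓

Yes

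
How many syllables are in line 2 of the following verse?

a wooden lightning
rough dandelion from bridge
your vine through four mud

7

Line 2: "rough dandelion from bridge": 1+4+1+1 = 7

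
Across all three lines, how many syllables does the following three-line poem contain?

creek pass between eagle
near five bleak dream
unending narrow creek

Line 1: creek (1), pass (1), between (2), eagle (2) → 6
Line 2: near (1), five (1), bleak (1), dream (1) → 4
Line 3: unending (3), narrow (2), creek (1) → 6
Total: 6 + 4 + 6 = 16

16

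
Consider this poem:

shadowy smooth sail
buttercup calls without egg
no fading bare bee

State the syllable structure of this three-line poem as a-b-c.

5-7-5

Line 1: "shadowy smooth sail": 3+1+1 = 5
Line 2: "buttercup calls without egg": 3+1+2+1 = 7
Line 3: "no fading bare bee": 1+2+1+1 = 5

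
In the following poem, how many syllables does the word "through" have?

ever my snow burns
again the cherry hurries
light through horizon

1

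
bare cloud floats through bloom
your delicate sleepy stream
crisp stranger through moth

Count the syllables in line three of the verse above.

Line three: crisp (1), stranger (2), through (1), moth (1) → 5

5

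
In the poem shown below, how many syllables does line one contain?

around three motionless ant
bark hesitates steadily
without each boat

Line one: "around three motionless ant": 2+1+3+1 = 7

7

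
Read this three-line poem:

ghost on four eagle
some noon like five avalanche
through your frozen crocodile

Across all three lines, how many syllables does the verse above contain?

Line 1: ghost(1) + on(1) + four(1) + eagle(2) = 5
Line 2: some(1) + noon(1) + like(1) + five(1) + avalanche(3) = 7
Line 3: through(1) + your(1) + frozen(2) + crocodile(3) = 7
Total: 5 + 7 + 7 = 19

19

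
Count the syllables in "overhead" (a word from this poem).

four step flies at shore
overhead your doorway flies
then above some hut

"overhead" has 3 syllables.

3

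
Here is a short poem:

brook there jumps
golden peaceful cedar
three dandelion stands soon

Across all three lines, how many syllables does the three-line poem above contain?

16

Line 1: "brook there jumps": 1+1+1 = 3
Line 2: "golden peaceful cedar": 2+2+2 = 6
Line 3: "three dandelion stands soon": 1+4+1+1 = 7
Total: 3 + 6 + 7 = 16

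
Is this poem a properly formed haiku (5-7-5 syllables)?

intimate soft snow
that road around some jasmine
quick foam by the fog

Line 1: intimate(3) + soft(1) + snow(1) = 5 ✓
Line 2: that(1) + road(1) + around(2) + some(1) + jasmine(2) = 7 ✓
Line 3: quick(1) + foam(1) + by(1) + the(1) + fog(1) = 5 ✓

Yes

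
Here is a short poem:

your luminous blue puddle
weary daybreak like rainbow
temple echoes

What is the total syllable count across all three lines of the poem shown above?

18

Line 1: your (1), luminous (3), blue (1), puddle (2) → 7
Line 2: weary (2), daybreak (2), like (1), rainbow (2) → 7
Line 3: temple (2), echoes (2) → 4
Total: 7 + 7 + 4 = 18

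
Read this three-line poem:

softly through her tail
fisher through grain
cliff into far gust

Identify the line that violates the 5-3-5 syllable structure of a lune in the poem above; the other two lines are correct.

The second line

Line 1: softly (2), through (1), her (1), tail (1) → 5 ✓
Line 2: fisher (2), through (1), grain (1) → 4 (expected 3)
Line 3: cliff (1), into (2), far (1), gust (1) → 5 ✓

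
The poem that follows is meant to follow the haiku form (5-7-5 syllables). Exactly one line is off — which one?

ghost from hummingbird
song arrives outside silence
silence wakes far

Line 1: ghost (1), from (1), hummingbird (3) → 5 ✓
Line 2: song (1), arrives (2), outside (2), silence (2) → 7 ✓
Line 3: silence (2), wakes (1), far (1) → 4 (expected 5)

Line 3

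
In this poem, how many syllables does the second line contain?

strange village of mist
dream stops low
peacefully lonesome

The second line: dream(1) + stops(1) + low(1) = 3

3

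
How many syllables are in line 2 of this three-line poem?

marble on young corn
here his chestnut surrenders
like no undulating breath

Line 2: here(1) + his(1) + chestnut(2) + surrenders(3) = 7

7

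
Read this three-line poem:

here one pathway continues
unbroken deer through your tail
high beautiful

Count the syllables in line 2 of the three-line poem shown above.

Line 2: "unbroken deer through your tail": 3+1+1+1+1 = 7

7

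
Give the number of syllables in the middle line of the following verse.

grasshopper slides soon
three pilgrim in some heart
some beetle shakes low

The middle line: three (1), pilgrim (2), in (1), some (1), heart (1) → 6

6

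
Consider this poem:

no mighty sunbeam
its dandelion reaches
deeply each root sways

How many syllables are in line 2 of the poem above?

Line 2: "its dandelion reaches": 1+4+2 = 7

7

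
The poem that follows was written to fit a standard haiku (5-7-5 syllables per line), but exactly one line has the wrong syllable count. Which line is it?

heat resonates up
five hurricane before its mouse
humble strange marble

Line 1: "heat resonates up": 1+3+1 = 5 ✓
Line 2: "five hurricane before its mouse": 1+3+2+1+1 = 8 (expected 7)
Line 3: "humble strange marble": 2+1+2 = 5 ✓

The second line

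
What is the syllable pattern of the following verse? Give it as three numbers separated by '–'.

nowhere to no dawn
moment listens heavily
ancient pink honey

5–7–5

Line 1: "nowhere to no dawn": 2+1+1+1 = 5
Line 2: "moment listens heavily": 2+2+3 = 7
Line 3: "ancient pink honey": 2+1+2 = 5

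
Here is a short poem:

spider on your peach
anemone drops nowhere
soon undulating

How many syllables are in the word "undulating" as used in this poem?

4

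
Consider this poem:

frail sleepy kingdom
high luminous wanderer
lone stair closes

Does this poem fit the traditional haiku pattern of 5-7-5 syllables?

Line 1: frail(1) + sleepy(2) + kingdom(2) = 5 ✓
Line 2: high(1) + luminous(3) + wanderer(3) = 7 ✓
Line 3: lone(1) + stair(1) + closes(2) = 4 (expected 5)

No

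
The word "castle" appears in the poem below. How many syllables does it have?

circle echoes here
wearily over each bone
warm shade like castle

2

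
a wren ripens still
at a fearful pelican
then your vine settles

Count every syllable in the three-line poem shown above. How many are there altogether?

Line 1: a(1) + wren(1) + ripens(2) + still(1) = 5
Line 2: at(1) + a(1) + fearful(2) + pelican(3) = 7
Line 3: then(1) + your(1) + vine(1) + settles(2) = 5
Total: 5 + 7 + 5 = 17

17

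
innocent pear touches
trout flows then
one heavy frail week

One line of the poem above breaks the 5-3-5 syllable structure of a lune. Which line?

Line 1

Line 1: "innocent pear touches": 3+1+2 = 6 (expected 5)
Line 2: "trout flows then": 1+1+1 = 3 ✓
Line 3: "one heavy frail week": 1+2+1+1 = 5 ✓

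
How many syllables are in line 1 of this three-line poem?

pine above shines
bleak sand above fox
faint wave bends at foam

4

Line 1: pine (1), above (2), shines (1) → 4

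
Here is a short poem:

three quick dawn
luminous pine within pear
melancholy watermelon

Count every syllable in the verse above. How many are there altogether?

18

Line 1: "three quick dawn": 1+1+1 = 3
Line 2: "luminous pine within pear": 3+1+2+1 = 7
Line 3: "melancholy watermelon": 4+4 = 8
Total: 3 + 7 + 8 = 18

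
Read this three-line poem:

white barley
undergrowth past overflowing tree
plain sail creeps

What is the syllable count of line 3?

Line 3: plain(1) + sail(1) + creeps(1) = 3

3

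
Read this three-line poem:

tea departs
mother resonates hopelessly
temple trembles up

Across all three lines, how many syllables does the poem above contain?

Line 1: tea(1) + departs(2) = 3
Line 2: mother(2) + resonates(3) + hopelessly(3) = 8
Line 3: temple(2) + trembles(2) + up(1) = 5
Total: 3 + 8 + 5 = 16

16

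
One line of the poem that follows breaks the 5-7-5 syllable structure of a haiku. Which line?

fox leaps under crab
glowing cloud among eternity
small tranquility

Line 1: fox(1) + leaps(1) + under(2) + crab(1) = 5 ✓
Line 2: glowing(2) + cloud(1) + among(2) + eternity(4) = 9 (expected 7)
Line 3: small(1) + tranquility(4) = 5 ✓

The second line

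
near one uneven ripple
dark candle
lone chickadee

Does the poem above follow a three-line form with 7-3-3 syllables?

No

Line 1: near(1) + one(1) + uneven(3) + ripple(2) = 7 ✓
Line 2: dark(1) + candle(2) = 3 ✓
Line 3: lone(1) + chickadee(3) = 4 (expected 3)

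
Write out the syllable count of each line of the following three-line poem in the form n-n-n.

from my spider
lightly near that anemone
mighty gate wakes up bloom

Line 1: "from my spider": 1+1+2 = 4
Line 2: "lightly near that anemone": 2+1+1+4 = 8
Line 3: "mighty gate wakes up bloom": 2+1+1+1+1 = 6

4-8-6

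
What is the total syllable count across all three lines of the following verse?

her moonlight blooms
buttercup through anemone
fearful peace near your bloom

18

Line 1: "her moonlight blooms": 1+2+1 = 4
Line 2: "buttercup through anemone": 3+1+4 = 8
Line 3: "fearful peace near your bloom": 2+1+1+1+1 = 6
Total: 4 + 8 + 6 = 18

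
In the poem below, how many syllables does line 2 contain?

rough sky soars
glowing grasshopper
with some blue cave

5

Line 2: glowing (2), grasshopper (3) → 5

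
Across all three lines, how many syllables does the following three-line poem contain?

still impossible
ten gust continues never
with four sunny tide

Line 1: still (1), impossible (4) → 5
Line 2: ten (1), gust (1), continues (3), never (2) → 7
Line 3: with (1), four (1), sunny (2), tide (1) → 5
Total: 5 + 7 + 5 = 17

17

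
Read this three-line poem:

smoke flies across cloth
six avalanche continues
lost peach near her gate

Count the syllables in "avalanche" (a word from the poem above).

3

"avalanche" has 3 syllables.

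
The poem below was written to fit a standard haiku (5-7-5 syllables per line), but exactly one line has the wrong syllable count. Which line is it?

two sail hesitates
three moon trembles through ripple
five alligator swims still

Line 1: two(1) + sail(1) + hesitates(3) = 5 ✓
Line 2: three(1) + moon(1) + trembles(2) + through(1) + ripple(2) = 7 ✓
Line 3: five(1) + alligator(4) + swims(1) + still(1) = 7 (expected 5)

Line 3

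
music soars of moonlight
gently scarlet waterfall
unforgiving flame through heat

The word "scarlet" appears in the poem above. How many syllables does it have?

2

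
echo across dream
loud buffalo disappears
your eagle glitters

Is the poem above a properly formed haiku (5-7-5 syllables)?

Line 1: echo (2), across (2), dream (1) → 5 ✓
Line 2: loud (1), buffalo (3), disappears (3) → 7 ✓
Line 3: your (1), eagle (2), glitters (2) → 5 ✓

Yes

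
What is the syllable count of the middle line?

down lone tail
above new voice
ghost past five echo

The middle line: "above new voice": 2+1+1 = 4

4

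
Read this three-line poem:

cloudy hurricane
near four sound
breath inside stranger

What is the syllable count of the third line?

The third line: breath (1), inside (2), stranger (2) → 5

5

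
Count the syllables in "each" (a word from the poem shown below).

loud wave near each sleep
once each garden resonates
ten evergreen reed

1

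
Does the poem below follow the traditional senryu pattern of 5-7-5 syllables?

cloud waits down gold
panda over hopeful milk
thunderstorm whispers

No

Line 1: "cloud waits down gold": 1+1+1+1 = 4 (expected 5)
Line 2: "panda over hopeful milk": 2+2+2+1 = 7 ✓
Line 3: "thunderstorm whispers": 3+2 = 5 ✓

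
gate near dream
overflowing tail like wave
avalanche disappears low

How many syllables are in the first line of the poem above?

The first line: gate(1) + near(1) + dream(1) = 3

3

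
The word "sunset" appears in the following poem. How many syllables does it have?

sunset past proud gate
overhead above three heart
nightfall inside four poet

"sunset" has 2 syllables.

2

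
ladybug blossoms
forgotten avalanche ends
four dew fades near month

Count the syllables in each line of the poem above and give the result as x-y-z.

5-7-5

Line 1: ladybug(3) + blossoms(2) = 5
Line 2: forgotten(3) + avalanche(3) + ends(1) = 7
Line 3: four(1) + dew(1) + fades(1) + near(1) + month(1) = 5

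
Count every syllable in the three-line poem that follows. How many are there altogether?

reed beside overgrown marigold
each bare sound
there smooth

14

Line 1: "reed beside overgrown marigold": 1+2+3+3 = 9
Line 2: "each bare sound": 1+1+1 = 3
Line 3: "there smooth": 1+1 = 2
Total: 9 + 3 + 2 = 14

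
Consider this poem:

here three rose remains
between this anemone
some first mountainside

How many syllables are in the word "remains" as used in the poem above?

2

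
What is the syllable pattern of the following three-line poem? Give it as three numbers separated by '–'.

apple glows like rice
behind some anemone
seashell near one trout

Line 1: apple(2) + glows(1) + like(1) + rice(1) = 5
Line 2: behind(2) + some(1) + anemone(4) = 7
Line 3: seashell(2) + near(1) + one(1) + trout(1) = 5

5–7–5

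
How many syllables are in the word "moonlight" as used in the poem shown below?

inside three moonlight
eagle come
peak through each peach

2

"moonlight" has 2 syllables.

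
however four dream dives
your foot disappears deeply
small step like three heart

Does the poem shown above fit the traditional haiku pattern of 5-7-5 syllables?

No

Line 1: however (3), four (1), dream (1), dives (1) → 6 (expected 5)
Line 2: your (1), foot (1), disappears (3), deeply (2) → 7 ✓
Line 3: small (1), step (1), like (1), three (1), heart (1) → 5 ✓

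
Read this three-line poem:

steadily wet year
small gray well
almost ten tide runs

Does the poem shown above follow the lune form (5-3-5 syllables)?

Yes

Line 1: "steadily wet year": 3+1+1 = 5 ✓
Line 2: "small gray well": 1+1+1 = 3 ✓
Line 3: "almost ten tide runs": 2+1+1+1 = 5 ✓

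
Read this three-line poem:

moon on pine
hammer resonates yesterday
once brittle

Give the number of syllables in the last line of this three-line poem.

The last line: once (1), brittle (2) → 3

3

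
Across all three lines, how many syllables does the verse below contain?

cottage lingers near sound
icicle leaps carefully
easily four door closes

Line 1: "cottage lingers near sound": 2+2+1+1 = 6
Line 2: "icicle leaps carefully": 3+1+3 = 7
Line 3: "easily four door closes": 3+1+1+2 = 7
Total: 6 + 7 + 7 = 20

20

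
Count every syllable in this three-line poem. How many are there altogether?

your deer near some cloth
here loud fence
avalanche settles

13

Line 1: "your deer near some cloth": 1+1+1+1+1 = 5
Line 2: "here loud fence": 1+1+1 = 3
Line 3: "avalanche settles": 3+2 = 5
Total: 5 + 3 + 5 = 13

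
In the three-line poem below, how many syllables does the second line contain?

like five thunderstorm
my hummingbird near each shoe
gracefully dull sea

The second line: my (1), hummingbird (3), near (1), each (1), shoe (1) → 7

7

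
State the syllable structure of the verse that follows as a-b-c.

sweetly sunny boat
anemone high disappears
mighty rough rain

5-8-4

Line 1: sweetly (2), sunny (2), boat (1) → 5
Line 2: anemone (4), high (1), disappears (3) → 8
Line 3: mighty (2), rough (1), rain (1) → 4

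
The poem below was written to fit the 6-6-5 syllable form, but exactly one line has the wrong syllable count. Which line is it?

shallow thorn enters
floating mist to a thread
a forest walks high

Line 1

Line 1: shallow (2), thorn (1), enters (2) → 5 (expected 6)
Line 2: floating (2), mist (1), to (1), a (1), thread (1) → 6 ✓
Line 3: a (1), forest (2), walks (1), high (1) → 5 ✓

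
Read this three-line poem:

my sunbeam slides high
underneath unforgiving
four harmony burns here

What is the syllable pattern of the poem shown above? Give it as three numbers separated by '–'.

5–7–6

Line 1: my(1) + sunbeam(2) + slides(1) + high(1) = 5
Line 2: underneath(3) + unforgiving(4) = 7
Line 3: four(1) + harmony(3) + burns(1) + here(1) = 6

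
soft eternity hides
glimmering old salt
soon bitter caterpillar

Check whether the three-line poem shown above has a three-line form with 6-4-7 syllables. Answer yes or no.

No

Line 1: soft(1) + eternity(4) + hides(1) = 6 ✓
Line 2: glimmering(3) + old(1) + salt(1) = 5 (expected 4)
Line 3: soon(1) + bitter(2) + caterpillar(4) = 7 ✓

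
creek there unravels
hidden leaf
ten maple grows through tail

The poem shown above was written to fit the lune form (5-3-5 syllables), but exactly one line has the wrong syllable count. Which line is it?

Line 3

Line 1: creek(1) + there(1) + unravels(3) = 5 ✓
Line 2: hidden(2) + leaf(1) = 3 ✓
Line 3: ten(1) + maple(2) + grows(1) + through(1) + tail(1) = 6 (expected 5)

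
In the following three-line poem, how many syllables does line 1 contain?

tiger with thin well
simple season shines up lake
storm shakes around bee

Line 1: "tiger with thin well": 2+1+1+1 = 5

5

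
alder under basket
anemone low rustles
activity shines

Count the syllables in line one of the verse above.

Line one: alder (2), under (2), basket (2) → 6

6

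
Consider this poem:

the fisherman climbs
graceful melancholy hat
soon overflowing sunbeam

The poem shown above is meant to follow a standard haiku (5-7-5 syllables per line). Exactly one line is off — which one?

Line 3

Line 1: the(1) + fisherman(3) + climbs(1) = 5 ✓
Line 2: graceful(2) + melancholy(4) + hat(1) = 7 ✓
Line 3: soon(1) + overflowing(4) + sunbeam(2) = 7 (expected 5)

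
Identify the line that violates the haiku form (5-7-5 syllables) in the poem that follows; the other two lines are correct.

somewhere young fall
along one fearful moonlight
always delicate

Line 1

Line 1: somewhere(2) + young(1) + fall(1) = 4 (expected 5)
Line 2: along(2) + one(1) + fearful(2) + moonlight(2) = 7 ✓
Line 3: always(2) + delicate(3) = 5 ✓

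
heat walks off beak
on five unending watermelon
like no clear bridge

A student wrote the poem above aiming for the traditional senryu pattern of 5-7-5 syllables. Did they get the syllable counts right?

Line 1: heat (1), walks (1), off (1), beak (1) → 4 (expected 5)
Line 2: on (1), five (1), unending (3), watermelon (4) → 9 (expected 7)
Line 3: like (1), no (1), clear (1), bridge (1) → 4 (expected 5)

No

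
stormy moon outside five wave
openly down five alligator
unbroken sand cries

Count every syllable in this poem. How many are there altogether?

Line 1: stormy(2) + moon(1) + outside(2) + five(1) + wave(1) = 7
Line 2: openly(3) + down(1) + five(1) + alligator(4) = 9
Line 3: unbroken(3) + sand(1) + cries(1) = 5
Total: 7 + 9 + 5 = 21

21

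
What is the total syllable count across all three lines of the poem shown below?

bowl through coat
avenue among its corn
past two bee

13

Line 1: bowl (1), through (1), coat (1) → 3
Line 2: avenue (3), among (2), its (1), corn (1) → 7
Line 3: past (1), two (1), bee (1) → 3
Total: 3 + 7 + 3 = 13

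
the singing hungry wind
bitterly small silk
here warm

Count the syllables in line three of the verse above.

2

Line three: here (1), warm (1) → 2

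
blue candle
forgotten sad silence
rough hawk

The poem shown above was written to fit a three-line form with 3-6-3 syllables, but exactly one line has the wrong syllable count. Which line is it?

Line 1: blue (1), candle (2) → 3 ✓
Line 2: forgotten (3), sad (1), silence (2) → 6 ✓
Line 3: rough (1), hawk (1) → 2 (expected 3)

Line 3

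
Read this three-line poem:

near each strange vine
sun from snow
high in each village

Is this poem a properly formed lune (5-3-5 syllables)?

No

Line 1: near (1), each (1), strange (1), vine (1) → 4 (expected 5)
Line 2: sun (1), from (1), snow (1) → 3 ✓
Line 3: high (1), in (1), each (1), village (2) → 5 ✓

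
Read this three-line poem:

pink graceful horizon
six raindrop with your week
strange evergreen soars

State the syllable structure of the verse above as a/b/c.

Line 1: pink (1), graceful (2), horizon (3) → 6
Line 2: six (1), raindrop (2), with (1), your (1), week (1) → 6
Line 3: strange (1), evergreen (3), soars (1) → 5

6/6/5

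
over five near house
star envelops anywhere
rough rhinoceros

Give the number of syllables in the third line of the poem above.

5

The third line: rough(1) + rhinoceros(4) = 5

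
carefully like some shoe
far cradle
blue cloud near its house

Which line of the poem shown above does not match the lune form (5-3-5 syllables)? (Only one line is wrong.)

Line 1: carefully(3) + like(1) + some(1) + shoe(1) = 6 (expected 5)
Line 2: far(1) + cradle(2) = 3 ✓
Line 3: blue(1) + cloud(1) + near(1) + its(1) + house(1) = 5 ✓

The first line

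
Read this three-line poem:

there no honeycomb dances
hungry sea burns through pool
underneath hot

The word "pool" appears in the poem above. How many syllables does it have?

"pool" has 1 syllable.

1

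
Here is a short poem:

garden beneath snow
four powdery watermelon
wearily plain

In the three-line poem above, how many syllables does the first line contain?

5

The first line: "garden beneath snow": 2+2+1 = 5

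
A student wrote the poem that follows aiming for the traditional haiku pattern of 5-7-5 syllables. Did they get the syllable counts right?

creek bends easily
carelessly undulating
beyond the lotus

Line 1: creek(1) + bends(1) + easily(3) = 5 ✓
Line 2: carelessly(3) + undulating(4) = 7 ✓
Line 3: beyond(2) + the(1) + lotus(2) = 5 ✓

Yes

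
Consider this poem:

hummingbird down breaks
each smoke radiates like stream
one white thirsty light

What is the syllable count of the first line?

5

The first line: hummingbird(3) + down(1) + breaks(1) = 5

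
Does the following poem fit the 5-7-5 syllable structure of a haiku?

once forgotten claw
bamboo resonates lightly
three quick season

Line 1: once (1), forgotten (3), claw (1) → 5 ✓
Line 2: bamboo (2), resonates (3), lightly (2) → 7 ✓
Line 3: three (1), quick (1), season (2) → 4 (expected 5)

No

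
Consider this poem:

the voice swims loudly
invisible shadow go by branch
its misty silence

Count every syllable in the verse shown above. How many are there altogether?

19

Line 1: "the voice swims loudly": 1+1+1+2 = 5
Line 2: "invisible shadow go by branch": 4+2+1+1+1 = 9
Line 3: "its misty silence": 1+2+2 = 5
Total: 5 + 9 + 5 = 19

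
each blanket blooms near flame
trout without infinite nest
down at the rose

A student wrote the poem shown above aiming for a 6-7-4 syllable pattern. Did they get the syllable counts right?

Yes

Line 1: "each blanket blooms near flame": 1+2+1+1+1 = 6 ✓
Line 2: "trout without infinite nest": 1+2+3+1 = 7 ✓
Line 3: "down at the rose": 1+1+1+1 = 4 ✓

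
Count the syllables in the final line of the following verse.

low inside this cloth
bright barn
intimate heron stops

The final line: "intimate heron stops": 3+2+1 = 6

6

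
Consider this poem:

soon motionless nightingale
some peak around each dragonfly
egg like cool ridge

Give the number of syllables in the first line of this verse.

7

The first line: "soon motionless nightingale": 1+3+3 = 7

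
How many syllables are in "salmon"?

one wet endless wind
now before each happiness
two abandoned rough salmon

2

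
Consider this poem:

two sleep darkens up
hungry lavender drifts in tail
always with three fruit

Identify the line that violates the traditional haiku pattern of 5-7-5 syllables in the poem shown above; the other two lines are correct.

Line 2

Line 1: two(1) + sleep(1) + darkens(2) + up(1) = 5 ✓
Line 2: hungry(2) + lavender(3) + drifts(1) + in(1) + tail(1) = 8 (expected 7)
Line 3: always(2) + with(1) + three(1) + fruit(1) = 5 ✓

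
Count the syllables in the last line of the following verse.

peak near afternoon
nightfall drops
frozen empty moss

The last line: frozen(2) + empty(2) + moss(1) = 5

5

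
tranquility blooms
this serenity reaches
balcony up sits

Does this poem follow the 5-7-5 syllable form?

Line 1: tranquility(4) + blooms(1) = 5 ✓
Line 2: this(1) + serenity(4) + reaches(2) = 7 ✓
Line 3: balcony(3) + up(1) + sits(1) = 5 ✓

Yes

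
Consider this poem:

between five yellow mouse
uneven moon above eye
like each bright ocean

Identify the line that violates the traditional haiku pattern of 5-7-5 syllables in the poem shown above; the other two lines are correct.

Line 1

Line 1: between (2), five (1), yellow (2), mouse (1) → 6 (expected 5)
Line 2: uneven (3), moon (1), above (2), eye (1) → 7 ✓
Line 3: like (1), each (1), bright (1), ocean (2) → 5 ✓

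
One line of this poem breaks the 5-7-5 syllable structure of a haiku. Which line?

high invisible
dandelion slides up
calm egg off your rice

Line 2

Line 1: high (1), invisible (4) → 5 ✓
Line 2: dandelion (4), slides (1), up (1) → 6 (expected 7)
Line 3: calm (1), egg (1), off (1), your (1), rice (1) → 5 ✓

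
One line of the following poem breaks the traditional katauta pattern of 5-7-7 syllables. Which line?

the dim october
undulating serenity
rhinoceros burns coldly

Line 1: the (1), dim (1), october (3) → 5 ✓
Line 2: undulating (4), serenity (4) → 8 (expected 7)
Line 3: rhinoceros (4), burns (1), coldly (2) → 7 ✓

The second line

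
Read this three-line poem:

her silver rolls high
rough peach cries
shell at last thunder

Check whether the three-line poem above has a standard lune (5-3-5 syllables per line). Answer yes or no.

Line 1: her(1) + silver(2) + rolls(1) + high(1) = 5 ✓
Line 2: rough(1) + peach(1) + cries(1) = 3 ✓
Line 3: shell(1) + at(1) + last(1) + thunder(2) = 5 ✓

Yes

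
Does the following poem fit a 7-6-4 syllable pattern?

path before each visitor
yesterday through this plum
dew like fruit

No

Line 1: path(1) + before(2) + each(1) + visitor(3) = 7 ✓
Line 2: yesterday(3) + through(1) + this(1) + plum(1) = 6 ✓
Line 3: dew(1) + like(1) + fruit(1) = 3 (expected 4)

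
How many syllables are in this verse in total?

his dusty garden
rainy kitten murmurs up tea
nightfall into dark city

Line 1: his (1), dusty (2), garden (2) → 5
Line 2: rainy (2), kitten (2), murmurs (2), up (1), tea (1) → 8
Line 3: nightfall (2), into (2), dark (1), city (2) → 7
Total: 5 + 8 + 7 = 20

20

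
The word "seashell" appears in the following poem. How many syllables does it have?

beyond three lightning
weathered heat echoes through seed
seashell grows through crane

2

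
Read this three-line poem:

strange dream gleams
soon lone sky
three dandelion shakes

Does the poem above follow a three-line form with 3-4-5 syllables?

No

Line 1: "strange dream gleams": 1+1+1 = 3 ✓
Line 2: "soon lone sky": 1+1+1 = 3 (expected 4)
Line 3: "three dandelion shakes": 1+4+1 = 6 (expected 5)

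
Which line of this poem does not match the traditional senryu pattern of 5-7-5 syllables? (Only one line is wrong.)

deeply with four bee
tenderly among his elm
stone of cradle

The third line

Line 1: "deeply with four bee": 2+1+1+1 = 5 ✓
Line 2: "tenderly among his elm": 3+2+1+1 = 7 ✓
Line 3: "stone of cradle": 1+1+2 = 4 (expected 5)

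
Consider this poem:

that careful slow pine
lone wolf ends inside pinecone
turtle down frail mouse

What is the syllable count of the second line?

7

The second line: lone(1) + wolf(1) + ends(1) + inside(2) + pinecone(2) = 7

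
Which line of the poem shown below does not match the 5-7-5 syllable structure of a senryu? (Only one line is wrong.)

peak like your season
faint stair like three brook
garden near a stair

Line 1: peak (1), like (1), your (1), season (2) → 5 ✓
Line 2: faint (1), stair (1), like (1), three (1), brook (1) → 5 (expected 7)
Line 3: garden (2), near (1), a (1), stair (1) → 5 ✓

Line 2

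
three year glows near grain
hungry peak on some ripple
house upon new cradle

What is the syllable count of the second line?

7

The second line: hungry(2) + peak(1) + on(1) + some(1) + ripple(2) = 7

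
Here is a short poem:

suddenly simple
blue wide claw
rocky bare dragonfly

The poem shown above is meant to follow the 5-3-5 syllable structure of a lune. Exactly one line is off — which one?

Line 1: suddenly (3), simple (2) → 5 ✓
Line 2: blue (1), wide (1), claw (1) → 3 ✓
Line 3: rocky (2), bare (1), dragonfly (3) → 6 (expected 5)

The third line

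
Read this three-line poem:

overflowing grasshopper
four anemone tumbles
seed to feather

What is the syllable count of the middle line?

7

The middle line: four (1), anemone (4), tumbles (2) → 7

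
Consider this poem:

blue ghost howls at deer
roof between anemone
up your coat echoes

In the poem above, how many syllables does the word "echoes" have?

2

"echoes" has 2 syllables.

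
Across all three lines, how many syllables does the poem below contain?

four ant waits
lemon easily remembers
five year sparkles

15

Line 1: four (1), ant (1), waits (1) → 3
Line 2: lemon (2), easily (3), remembers (3) → 8
Line 3: five (1), year (1), sparkles (2) → 4
Total: 3 + 8 + 4 = 15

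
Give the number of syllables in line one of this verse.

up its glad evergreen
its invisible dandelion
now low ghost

6

Line one: up (1), its (1), glad (1), evergreen (3) → 6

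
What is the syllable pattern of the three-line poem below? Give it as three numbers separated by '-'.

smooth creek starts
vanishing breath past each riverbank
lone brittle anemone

Line 1: smooth(1) + creek(1) + starts(1) = 3
Line 2: vanishing(3) + breath(1) + past(1) + each(1) + riverbank(3) = 9
Line 3: lone(1) + brittle(2) + anemone(4) = 7

3-9-7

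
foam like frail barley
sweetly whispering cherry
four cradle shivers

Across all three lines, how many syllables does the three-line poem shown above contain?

Line 1: "foam like frail barley": 1+1+1+2 = 5
Line 2: "sweetly whispering cherry": 2+3+2 = 7
Line 3: "four cradle shivers": 1+2+2 = 5
Total: 5 + 7 + 5 = 17

17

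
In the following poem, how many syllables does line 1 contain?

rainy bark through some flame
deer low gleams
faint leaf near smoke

6

Line 1: rainy(2) + bark(1) + through(1) + some(1) + flame(1) = 6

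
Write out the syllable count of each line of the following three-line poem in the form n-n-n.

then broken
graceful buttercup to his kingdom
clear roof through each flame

3-9-5

Line 1: "then broken": 1+2 = 3
Line 2: "graceful buttercup to his kingdom": 2+3+1+1+2 = 9
Line 3: "clear roof through each flame": 1+1+1+1+1 = 5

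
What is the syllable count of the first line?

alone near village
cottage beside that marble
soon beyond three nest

5

The first line: alone(2) + near(1) + village(2) = 5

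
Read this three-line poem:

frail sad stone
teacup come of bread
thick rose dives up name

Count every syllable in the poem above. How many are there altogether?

Line 1: frail(1) + sad(1) + stone(1) = 3
Line 2: teacup(2) + come(1) + of(1) + bread(1) = 5
Line 3: thick(1) + rose(1) + dives(1) + up(1) + name(1) = 5
Total: 3 + 5 + 5 = 13

13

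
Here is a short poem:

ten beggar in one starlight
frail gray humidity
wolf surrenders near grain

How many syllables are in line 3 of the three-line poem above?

Line 3: wolf (1), surrenders (3), near (1), grain (1) → 6

6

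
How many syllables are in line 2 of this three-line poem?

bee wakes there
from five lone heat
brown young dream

Line 2: from (1), five (1), lone (1), heat (1) → 4

4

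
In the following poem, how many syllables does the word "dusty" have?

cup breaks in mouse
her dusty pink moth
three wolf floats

2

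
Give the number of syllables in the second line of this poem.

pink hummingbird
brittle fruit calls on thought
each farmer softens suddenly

The second line: brittle (2), fruit (1), calls (1), on (1), thought (1) → 6

6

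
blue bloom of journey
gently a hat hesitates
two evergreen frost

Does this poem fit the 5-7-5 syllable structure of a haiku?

Line 1: blue (1), bloom (1), of (1), journey (2) → 5 ✓
Line 2: gently (2), a (1), hat (1), hesitates (3) → 7 ✓
Line 3: two (1), evergreen (3), frost (1) → 5 ✓

Yes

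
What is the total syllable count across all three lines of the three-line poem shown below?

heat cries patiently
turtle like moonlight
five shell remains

14

Line 1: "heat cries patiently": 1+1+3 = 5
Line 2: "turtle like moonlight": 2+1+2 = 5
Line 3: "five shell remains": 1+1+2 = 4
Total: 5 + 5 + 4 = 14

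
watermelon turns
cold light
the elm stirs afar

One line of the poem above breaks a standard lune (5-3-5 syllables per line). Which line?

The second line

Line 1: "watermelon turns": 4+1 = 5 ✓
Line 2: "cold light": 1+1 = 2 (expected 3)
Line 3: "the elm stirs afar": 1+1+1+2 = 5 ✓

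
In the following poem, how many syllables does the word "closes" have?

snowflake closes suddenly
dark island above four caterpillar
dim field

2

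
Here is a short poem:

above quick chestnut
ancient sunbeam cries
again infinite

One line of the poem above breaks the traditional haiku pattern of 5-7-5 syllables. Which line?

Line 1: above (2), quick (1), chestnut (2) → 5 ✓
Line 2: ancient (2), sunbeam (2), cries (1) → 5 (expected 7)
Line 3: again (2), infinite (3) → 5 ✓

Line 2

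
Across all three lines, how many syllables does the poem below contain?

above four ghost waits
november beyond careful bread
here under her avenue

20

Line 1: "above four ghost waits": 2+1+1+1 = 5
Line 2: "november beyond careful bread": 3+2+2+1 = 8
Line 3: "here under her avenue": 1+2+1+3 = 7
Total: 5 + 8 + 7 = 20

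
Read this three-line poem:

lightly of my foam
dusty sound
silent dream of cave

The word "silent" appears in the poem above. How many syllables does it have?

2

"silent" has 2 syllables.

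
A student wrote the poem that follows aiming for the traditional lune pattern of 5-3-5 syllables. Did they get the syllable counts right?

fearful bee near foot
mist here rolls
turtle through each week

Line 1: "fearful bee near foot": 2+1+1+1 = 5 ✓
Line 2: "mist here rolls": 1+1+1 = 3 ✓
Line 3: "turtle through each week": 2+1+1+1 = 5 ✓

Yes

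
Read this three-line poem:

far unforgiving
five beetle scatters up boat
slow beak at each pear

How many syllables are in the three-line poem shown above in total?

Line 1: "far unforgiving": 1+4 = 5
Line 2: "five beetle scatters up boat": 1+2+2+1+1 = 7
Line 3: "slow beak at each pear": 1+1+1+1+1 = 5
Total: 5 + 7 + 5 = 17

17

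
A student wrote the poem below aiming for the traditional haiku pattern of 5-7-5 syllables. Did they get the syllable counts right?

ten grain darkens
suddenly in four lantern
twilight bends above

Line 1: ten(1) + grain(1) + darkens(2) = 4 (expected 5)
Line 2: suddenly(3) + in(1) + four(1) + lantern(2) = 7 ✓
Line 3: twilight(2) + bends(1) + above(2) = 5 ✓

No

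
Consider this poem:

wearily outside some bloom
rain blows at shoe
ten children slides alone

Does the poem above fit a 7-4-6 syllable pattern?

Yes

Line 1: "wearily outside some bloom": 3+2+1+1 = 7 ✓
Line 2: "rain blows at shoe": 1+1+1+1 = 4 ✓
Line 3: "ten children slides alone": 1+2+1+2 = 6 ✓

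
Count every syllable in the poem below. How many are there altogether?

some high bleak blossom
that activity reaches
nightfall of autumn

Line 1: some (1), high (1), bleak (1), blossom (2) → 5
Line 2: that (1), activity (4), reaches (2) → 7
Line 3: nightfall (2), of (1), autumn (2) → 5
Total: 5 + 7 + 5 = 17

17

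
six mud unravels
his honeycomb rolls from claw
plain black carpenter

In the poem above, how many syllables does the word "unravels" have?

3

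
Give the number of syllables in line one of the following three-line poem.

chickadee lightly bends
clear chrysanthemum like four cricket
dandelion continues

6

Line one: "chickadee lightly bends": 3+2+1 = 6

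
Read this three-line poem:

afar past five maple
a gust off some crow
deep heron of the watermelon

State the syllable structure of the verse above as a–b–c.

Line 1: "afar past five maple": 2+1+1+2 = 6
Line 2: "a gust off some crow": 1+1+1+1+1 = 5
Line 3: "deep heron of the watermelon": 1+2+1+1+4 = 9

6–5–9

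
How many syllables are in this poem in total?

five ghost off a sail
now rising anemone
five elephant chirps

Line 1: "five ghost off a sail": 1+1+1+1+1 = 5
Line 2: "now rising anemone": 1+2+4 = 7
Line 3: "five elephant chirps": 1+3+1 = 5
Total: 5 + 7 + 5 = 17

17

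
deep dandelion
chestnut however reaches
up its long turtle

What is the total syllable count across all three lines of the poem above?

17

Line 1: "deep dandelion": 1+4 = 5
Line 2: "chestnut however reaches": 2+3+2 = 7
Line 3: "up its long turtle": 1+1+1+2 = 5
Total: 5 + 7 + 5 = 17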